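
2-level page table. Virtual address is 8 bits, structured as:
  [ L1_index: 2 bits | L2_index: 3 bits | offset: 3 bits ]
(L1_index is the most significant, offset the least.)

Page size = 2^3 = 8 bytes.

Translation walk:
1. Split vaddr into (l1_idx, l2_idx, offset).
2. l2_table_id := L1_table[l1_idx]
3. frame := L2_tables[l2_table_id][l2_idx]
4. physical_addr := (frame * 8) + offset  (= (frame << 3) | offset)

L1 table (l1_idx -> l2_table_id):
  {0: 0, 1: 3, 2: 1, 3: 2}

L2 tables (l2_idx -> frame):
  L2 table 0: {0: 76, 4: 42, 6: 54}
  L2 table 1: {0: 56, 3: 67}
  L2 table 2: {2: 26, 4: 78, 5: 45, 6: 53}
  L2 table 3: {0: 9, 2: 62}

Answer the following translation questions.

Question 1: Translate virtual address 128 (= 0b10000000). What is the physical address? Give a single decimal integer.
Answer: 448

Derivation:
vaddr = 128 = 0b10000000
Split: l1_idx=2, l2_idx=0, offset=0
L1[2] = 1
L2[1][0] = 56
paddr = 56 * 8 + 0 = 448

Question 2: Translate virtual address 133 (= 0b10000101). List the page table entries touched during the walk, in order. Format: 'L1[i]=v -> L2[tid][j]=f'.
Answer: L1[2]=1 -> L2[1][0]=56

Derivation:
vaddr = 133 = 0b10000101
Split: l1_idx=2, l2_idx=0, offset=5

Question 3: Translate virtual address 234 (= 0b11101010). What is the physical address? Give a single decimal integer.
vaddr = 234 = 0b11101010
Split: l1_idx=3, l2_idx=5, offset=2
L1[3] = 2
L2[2][5] = 45
paddr = 45 * 8 + 2 = 362

Answer: 362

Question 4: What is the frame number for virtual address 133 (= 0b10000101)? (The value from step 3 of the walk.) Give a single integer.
Answer: 56

Derivation:
vaddr = 133: l1_idx=2, l2_idx=0
L1[2] = 1; L2[1][0] = 56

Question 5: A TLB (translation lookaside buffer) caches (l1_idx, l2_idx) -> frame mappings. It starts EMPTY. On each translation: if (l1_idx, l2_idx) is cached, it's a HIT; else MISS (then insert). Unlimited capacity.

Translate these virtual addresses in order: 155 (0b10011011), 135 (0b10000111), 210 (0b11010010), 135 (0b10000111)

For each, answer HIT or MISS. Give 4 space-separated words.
vaddr=155: (2,3) not in TLB -> MISS, insert
vaddr=135: (2,0) not in TLB -> MISS, insert
vaddr=210: (3,2) not in TLB -> MISS, insert
vaddr=135: (2,0) in TLB -> HIT

Answer: MISS MISS MISS HIT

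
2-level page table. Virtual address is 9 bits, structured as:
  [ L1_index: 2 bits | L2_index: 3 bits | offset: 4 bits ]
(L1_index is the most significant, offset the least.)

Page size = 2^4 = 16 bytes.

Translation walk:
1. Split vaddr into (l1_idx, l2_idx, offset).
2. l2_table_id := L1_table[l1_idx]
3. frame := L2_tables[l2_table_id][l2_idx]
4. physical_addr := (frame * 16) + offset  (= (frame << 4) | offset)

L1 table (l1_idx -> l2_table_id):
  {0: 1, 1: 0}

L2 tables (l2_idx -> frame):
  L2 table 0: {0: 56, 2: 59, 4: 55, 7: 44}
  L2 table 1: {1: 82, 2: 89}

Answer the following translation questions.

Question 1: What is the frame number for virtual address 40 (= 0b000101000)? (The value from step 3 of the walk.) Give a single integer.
Answer: 89

Derivation:
vaddr = 40: l1_idx=0, l2_idx=2
L1[0] = 1; L2[1][2] = 89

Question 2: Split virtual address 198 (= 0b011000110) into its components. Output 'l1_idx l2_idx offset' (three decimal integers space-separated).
Answer: 1 4 6

Derivation:
vaddr = 198 = 0b011000110
  top 2 bits -> l1_idx = 1
  next 3 bits -> l2_idx = 4
  bottom 4 bits -> offset = 6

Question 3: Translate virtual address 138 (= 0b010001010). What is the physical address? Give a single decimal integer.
vaddr = 138 = 0b010001010
Split: l1_idx=1, l2_idx=0, offset=10
L1[1] = 0
L2[0][0] = 56
paddr = 56 * 16 + 10 = 906

Answer: 906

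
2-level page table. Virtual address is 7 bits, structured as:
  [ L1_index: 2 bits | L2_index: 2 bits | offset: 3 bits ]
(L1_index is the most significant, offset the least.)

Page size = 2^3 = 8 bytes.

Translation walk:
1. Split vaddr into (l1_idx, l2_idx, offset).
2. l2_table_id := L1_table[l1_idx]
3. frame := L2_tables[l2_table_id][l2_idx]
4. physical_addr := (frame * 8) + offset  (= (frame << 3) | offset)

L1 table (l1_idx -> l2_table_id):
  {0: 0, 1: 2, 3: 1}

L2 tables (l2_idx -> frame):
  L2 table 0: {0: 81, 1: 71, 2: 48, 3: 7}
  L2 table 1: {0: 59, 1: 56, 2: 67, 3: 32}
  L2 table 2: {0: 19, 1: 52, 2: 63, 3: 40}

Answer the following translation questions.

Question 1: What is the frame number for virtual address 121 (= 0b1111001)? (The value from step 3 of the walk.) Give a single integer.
Answer: 32

Derivation:
vaddr = 121: l1_idx=3, l2_idx=3
L1[3] = 1; L2[1][3] = 32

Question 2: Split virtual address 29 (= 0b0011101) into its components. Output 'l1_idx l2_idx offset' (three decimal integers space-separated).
vaddr = 29 = 0b0011101
  top 2 bits -> l1_idx = 0
  next 2 bits -> l2_idx = 3
  bottom 3 bits -> offset = 5

Answer: 0 3 5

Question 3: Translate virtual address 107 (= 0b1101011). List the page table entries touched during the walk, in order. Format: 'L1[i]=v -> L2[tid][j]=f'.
vaddr = 107 = 0b1101011
Split: l1_idx=3, l2_idx=1, offset=3

Answer: L1[3]=1 -> L2[1][1]=56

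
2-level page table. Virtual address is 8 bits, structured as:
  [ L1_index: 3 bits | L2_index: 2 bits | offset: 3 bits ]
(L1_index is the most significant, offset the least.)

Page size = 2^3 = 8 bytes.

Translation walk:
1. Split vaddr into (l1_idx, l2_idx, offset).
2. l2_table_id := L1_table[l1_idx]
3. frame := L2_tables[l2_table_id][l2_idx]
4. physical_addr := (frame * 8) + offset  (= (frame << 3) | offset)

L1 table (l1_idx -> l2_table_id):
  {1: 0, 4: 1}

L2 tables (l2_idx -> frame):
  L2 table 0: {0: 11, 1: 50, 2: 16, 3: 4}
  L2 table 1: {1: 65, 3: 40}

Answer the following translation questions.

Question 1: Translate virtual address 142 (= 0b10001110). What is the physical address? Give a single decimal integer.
vaddr = 142 = 0b10001110
Split: l1_idx=4, l2_idx=1, offset=6
L1[4] = 1
L2[1][1] = 65
paddr = 65 * 8 + 6 = 526

Answer: 526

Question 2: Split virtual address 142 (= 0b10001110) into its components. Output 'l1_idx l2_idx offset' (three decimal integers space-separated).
Answer: 4 1 6

Derivation:
vaddr = 142 = 0b10001110
  top 3 bits -> l1_idx = 4
  next 2 bits -> l2_idx = 1
  bottom 3 bits -> offset = 6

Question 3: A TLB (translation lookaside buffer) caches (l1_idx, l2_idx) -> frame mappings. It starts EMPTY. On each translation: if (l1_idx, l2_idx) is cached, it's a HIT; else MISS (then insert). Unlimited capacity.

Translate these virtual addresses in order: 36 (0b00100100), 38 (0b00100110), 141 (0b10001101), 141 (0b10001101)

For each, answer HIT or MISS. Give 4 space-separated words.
vaddr=36: (1,0) not in TLB -> MISS, insert
vaddr=38: (1,0) in TLB -> HIT
vaddr=141: (4,1) not in TLB -> MISS, insert
vaddr=141: (4,1) in TLB -> HIT

Answer: MISS HIT MISS HIT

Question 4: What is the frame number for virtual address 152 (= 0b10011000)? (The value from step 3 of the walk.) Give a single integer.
Answer: 40

Derivation:
vaddr = 152: l1_idx=4, l2_idx=3
L1[4] = 1; L2[1][3] = 40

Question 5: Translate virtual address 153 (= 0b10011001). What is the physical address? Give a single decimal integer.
vaddr = 153 = 0b10011001
Split: l1_idx=4, l2_idx=3, offset=1
L1[4] = 1
L2[1][3] = 40
paddr = 40 * 8 + 1 = 321

Answer: 321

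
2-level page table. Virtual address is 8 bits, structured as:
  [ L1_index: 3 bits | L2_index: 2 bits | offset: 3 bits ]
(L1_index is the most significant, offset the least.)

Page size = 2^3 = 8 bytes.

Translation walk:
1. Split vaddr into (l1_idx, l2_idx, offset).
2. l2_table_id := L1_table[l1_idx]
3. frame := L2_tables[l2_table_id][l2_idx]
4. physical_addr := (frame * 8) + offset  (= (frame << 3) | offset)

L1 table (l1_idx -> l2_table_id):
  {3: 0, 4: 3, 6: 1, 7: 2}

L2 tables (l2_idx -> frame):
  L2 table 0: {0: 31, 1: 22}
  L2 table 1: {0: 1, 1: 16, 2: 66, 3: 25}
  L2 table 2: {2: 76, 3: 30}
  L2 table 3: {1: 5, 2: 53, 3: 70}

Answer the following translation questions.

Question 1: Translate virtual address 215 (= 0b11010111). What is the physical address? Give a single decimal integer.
vaddr = 215 = 0b11010111
Split: l1_idx=6, l2_idx=2, offset=7
L1[6] = 1
L2[1][2] = 66
paddr = 66 * 8 + 7 = 535

Answer: 535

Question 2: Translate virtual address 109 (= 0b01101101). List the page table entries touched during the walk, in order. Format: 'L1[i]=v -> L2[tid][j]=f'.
vaddr = 109 = 0b01101101
Split: l1_idx=3, l2_idx=1, offset=5

Answer: L1[3]=0 -> L2[0][1]=22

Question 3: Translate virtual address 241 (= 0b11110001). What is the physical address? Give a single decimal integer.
Answer: 609

Derivation:
vaddr = 241 = 0b11110001
Split: l1_idx=7, l2_idx=2, offset=1
L1[7] = 2
L2[2][2] = 76
paddr = 76 * 8 + 1 = 609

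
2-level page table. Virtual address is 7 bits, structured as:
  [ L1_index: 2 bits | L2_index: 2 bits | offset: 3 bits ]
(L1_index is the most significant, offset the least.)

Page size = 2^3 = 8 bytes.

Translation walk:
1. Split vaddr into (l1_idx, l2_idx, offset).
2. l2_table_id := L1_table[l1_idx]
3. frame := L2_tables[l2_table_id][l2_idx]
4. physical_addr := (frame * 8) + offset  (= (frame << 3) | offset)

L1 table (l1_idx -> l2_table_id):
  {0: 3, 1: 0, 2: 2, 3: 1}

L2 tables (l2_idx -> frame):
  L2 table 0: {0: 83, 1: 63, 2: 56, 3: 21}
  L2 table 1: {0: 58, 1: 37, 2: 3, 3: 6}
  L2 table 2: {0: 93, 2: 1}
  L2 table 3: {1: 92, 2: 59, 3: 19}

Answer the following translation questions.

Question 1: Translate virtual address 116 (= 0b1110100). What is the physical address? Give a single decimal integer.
vaddr = 116 = 0b1110100
Split: l1_idx=3, l2_idx=2, offset=4
L1[3] = 1
L2[1][2] = 3
paddr = 3 * 8 + 4 = 28

Answer: 28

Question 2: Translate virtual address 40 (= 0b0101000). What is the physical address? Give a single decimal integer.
Answer: 504

Derivation:
vaddr = 40 = 0b0101000
Split: l1_idx=1, l2_idx=1, offset=0
L1[1] = 0
L2[0][1] = 63
paddr = 63 * 8 + 0 = 504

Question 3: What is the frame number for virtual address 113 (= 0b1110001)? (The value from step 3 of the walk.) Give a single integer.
vaddr = 113: l1_idx=3, l2_idx=2
L1[3] = 1; L2[1][2] = 3

Answer: 3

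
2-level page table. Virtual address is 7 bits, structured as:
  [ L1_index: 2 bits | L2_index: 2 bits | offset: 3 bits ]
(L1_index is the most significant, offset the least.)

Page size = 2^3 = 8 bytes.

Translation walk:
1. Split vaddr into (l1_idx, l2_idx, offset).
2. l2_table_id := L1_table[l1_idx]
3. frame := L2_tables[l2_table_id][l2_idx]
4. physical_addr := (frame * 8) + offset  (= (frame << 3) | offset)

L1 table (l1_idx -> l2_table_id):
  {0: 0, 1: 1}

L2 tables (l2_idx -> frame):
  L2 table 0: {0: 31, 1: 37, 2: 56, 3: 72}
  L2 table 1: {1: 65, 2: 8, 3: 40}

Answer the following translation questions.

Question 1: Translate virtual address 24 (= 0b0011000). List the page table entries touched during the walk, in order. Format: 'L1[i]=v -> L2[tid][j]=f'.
Answer: L1[0]=0 -> L2[0][3]=72

Derivation:
vaddr = 24 = 0b0011000
Split: l1_idx=0, l2_idx=3, offset=0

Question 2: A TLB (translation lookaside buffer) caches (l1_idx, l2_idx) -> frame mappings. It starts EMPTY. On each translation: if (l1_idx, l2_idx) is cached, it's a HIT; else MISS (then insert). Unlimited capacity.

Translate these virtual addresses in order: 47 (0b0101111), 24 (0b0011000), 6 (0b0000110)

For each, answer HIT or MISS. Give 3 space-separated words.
Answer: MISS MISS MISS

Derivation:
vaddr=47: (1,1) not in TLB -> MISS, insert
vaddr=24: (0,3) not in TLB -> MISS, insert
vaddr=6: (0,0) not in TLB -> MISS, insert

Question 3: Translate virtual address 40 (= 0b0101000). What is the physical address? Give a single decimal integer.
vaddr = 40 = 0b0101000
Split: l1_idx=1, l2_idx=1, offset=0
L1[1] = 1
L2[1][1] = 65
paddr = 65 * 8 + 0 = 520

Answer: 520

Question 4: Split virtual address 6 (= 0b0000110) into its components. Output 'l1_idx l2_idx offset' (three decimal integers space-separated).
vaddr = 6 = 0b0000110
  top 2 bits -> l1_idx = 0
  next 2 bits -> l2_idx = 0
  bottom 3 bits -> offset = 6

Answer: 0 0 6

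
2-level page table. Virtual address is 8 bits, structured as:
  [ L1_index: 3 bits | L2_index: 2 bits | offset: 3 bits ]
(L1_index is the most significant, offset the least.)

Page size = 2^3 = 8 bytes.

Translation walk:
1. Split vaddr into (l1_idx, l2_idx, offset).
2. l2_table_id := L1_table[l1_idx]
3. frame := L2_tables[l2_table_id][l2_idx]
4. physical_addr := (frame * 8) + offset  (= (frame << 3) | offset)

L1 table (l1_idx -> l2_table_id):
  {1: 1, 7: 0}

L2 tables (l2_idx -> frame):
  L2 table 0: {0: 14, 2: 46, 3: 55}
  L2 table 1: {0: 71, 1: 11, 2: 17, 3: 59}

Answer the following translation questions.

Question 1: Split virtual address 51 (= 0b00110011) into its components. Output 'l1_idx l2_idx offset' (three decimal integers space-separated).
Answer: 1 2 3

Derivation:
vaddr = 51 = 0b00110011
  top 3 bits -> l1_idx = 1
  next 2 bits -> l2_idx = 2
  bottom 3 bits -> offset = 3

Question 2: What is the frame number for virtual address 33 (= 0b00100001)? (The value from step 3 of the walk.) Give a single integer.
Answer: 71

Derivation:
vaddr = 33: l1_idx=1, l2_idx=0
L1[1] = 1; L2[1][0] = 71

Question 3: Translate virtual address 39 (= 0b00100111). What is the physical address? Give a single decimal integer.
Answer: 575

Derivation:
vaddr = 39 = 0b00100111
Split: l1_idx=1, l2_idx=0, offset=7
L1[1] = 1
L2[1][0] = 71
paddr = 71 * 8 + 7 = 575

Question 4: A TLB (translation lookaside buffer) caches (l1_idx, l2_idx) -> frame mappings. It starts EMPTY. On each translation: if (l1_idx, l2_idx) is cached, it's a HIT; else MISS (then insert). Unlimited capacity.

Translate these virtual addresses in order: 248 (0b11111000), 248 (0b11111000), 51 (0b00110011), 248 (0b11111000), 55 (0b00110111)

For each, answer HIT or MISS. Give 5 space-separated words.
vaddr=248: (7,3) not in TLB -> MISS, insert
vaddr=248: (7,3) in TLB -> HIT
vaddr=51: (1,2) not in TLB -> MISS, insert
vaddr=248: (7,3) in TLB -> HIT
vaddr=55: (1,2) in TLB -> HIT

Answer: MISS HIT MISS HIT HIT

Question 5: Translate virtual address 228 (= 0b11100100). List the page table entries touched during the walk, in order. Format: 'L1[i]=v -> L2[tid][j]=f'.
Answer: L1[7]=0 -> L2[0][0]=14

Derivation:
vaddr = 228 = 0b11100100
Split: l1_idx=7, l2_idx=0, offset=4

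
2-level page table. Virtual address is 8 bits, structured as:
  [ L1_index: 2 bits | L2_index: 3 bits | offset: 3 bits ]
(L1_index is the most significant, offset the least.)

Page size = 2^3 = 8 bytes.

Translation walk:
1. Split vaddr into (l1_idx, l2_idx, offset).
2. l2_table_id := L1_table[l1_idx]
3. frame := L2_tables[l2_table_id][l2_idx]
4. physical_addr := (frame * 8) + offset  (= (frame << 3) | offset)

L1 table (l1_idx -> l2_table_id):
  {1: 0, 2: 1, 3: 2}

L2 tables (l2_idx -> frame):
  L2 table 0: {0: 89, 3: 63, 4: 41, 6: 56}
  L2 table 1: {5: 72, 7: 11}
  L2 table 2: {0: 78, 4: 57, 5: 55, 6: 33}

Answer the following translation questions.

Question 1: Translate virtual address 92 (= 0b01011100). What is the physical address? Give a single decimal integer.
vaddr = 92 = 0b01011100
Split: l1_idx=1, l2_idx=3, offset=4
L1[1] = 0
L2[0][3] = 63
paddr = 63 * 8 + 4 = 508

Answer: 508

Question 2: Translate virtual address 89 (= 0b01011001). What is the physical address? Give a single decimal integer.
vaddr = 89 = 0b01011001
Split: l1_idx=1, l2_idx=3, offset=1
L1[1] = 0
L2[0][3] = 63
paddr = 63 * 8 + 1 = 505

Answer: 505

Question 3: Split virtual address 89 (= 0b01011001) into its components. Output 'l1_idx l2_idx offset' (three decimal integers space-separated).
vaddr = 89 = 0b01011001
  top 2 bits -> l1_idx = 1
  next 3 bits -> l2_idx = 3
  bottom 3 bits -> offset = 1

Answer: 1 3 1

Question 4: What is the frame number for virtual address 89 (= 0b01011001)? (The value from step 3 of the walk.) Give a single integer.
Answer: 63

Derivation:
vaddr = 89: l1_idx=1, l2_idx=3
L1[1] = 0; L2[0][3] = 63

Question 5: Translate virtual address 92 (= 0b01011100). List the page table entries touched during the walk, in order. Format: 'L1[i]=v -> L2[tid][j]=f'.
vaddr = 92 = 0b01011100
Split: l1_idx=1, l2_idx=3, offset=4

Answer: L1[1]=0 -> L2[0][3]=63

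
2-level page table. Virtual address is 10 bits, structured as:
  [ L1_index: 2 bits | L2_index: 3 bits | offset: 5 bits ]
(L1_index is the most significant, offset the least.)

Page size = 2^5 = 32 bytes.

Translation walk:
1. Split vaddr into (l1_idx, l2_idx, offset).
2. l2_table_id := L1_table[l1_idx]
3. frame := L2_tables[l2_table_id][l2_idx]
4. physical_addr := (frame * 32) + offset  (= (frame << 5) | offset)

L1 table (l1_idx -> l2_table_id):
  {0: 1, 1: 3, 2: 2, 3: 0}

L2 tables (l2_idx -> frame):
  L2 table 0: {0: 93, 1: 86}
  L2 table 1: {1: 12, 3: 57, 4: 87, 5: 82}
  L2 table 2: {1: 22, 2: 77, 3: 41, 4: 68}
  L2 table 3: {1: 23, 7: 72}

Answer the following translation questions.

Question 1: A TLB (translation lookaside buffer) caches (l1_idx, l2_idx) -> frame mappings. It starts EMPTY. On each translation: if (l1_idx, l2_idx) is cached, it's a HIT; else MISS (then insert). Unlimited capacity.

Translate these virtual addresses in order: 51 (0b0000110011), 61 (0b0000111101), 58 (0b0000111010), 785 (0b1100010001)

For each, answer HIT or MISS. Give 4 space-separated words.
Answer: MISS HIT HIT MISS

Derivation:
vaddr=51: (0,1) not in TLB -> MISS, insert
vaddr=61: (0,1) in TLB -> HIT
vaddr=58: (0,1) in TLB -> HIT
vaddr=785: (3,0) not in TLB -> MISS, insert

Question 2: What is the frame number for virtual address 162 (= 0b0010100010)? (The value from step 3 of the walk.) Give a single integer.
Answer: 82

Derivation:
vaddr = 162: l1_idx=0, l2_idx=5
L1[0] = 1; L2[1][5] = 82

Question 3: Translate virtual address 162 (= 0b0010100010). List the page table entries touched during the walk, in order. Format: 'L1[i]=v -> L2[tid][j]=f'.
Answer: L1[0]=1 -> L2[1][5]=82

Derivation:
vaddr = 162 = 0b0010100010
Split: l1_idx=0, l2_idx=5, offset=2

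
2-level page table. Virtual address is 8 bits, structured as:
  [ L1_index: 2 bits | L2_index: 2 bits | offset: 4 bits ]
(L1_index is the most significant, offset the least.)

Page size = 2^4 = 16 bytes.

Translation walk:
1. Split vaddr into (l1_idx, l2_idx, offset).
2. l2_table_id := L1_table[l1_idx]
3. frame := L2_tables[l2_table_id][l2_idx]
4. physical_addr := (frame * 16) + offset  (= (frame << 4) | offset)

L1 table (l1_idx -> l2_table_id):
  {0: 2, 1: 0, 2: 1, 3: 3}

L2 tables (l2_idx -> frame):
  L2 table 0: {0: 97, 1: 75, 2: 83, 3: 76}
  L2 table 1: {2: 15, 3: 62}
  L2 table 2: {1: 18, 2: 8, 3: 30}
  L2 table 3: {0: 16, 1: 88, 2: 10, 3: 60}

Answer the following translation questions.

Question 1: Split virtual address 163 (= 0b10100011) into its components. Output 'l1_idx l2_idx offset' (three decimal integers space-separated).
vaddr = 163 = 0b10100011
  top 2 bits -> l1_idx = 2
  next 2 bits -> l2_idx = 2
  bottom 4 bits -> offset = 3

Answer: 2 2 3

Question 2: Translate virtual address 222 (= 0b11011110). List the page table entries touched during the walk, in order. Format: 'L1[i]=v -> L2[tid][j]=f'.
Answer: L1[3]=3 -> L2[3][1]=88

Derivation:
vaddr = 222 = 0b11011110
Split: l1_idx=3, l2_idx=1, offset=14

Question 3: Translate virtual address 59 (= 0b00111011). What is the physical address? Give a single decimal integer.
vaddr = 59 = 0b00111011
Split: l1_idx=0, l2_idx=3, offset=11
L1[0] = 2
L2[2][3] = 30
paddr = 30 * 16 + 11 = 491

Answer: 491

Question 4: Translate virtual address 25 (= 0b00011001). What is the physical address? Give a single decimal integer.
vaddr = 25 = 0b00011001
Split: l1_idx=0, l2_idx=1, offset=9
L1[0] = 2
L2[2][1] = 18
paddr = 18 * 16 + 9 = 297

Answer: 297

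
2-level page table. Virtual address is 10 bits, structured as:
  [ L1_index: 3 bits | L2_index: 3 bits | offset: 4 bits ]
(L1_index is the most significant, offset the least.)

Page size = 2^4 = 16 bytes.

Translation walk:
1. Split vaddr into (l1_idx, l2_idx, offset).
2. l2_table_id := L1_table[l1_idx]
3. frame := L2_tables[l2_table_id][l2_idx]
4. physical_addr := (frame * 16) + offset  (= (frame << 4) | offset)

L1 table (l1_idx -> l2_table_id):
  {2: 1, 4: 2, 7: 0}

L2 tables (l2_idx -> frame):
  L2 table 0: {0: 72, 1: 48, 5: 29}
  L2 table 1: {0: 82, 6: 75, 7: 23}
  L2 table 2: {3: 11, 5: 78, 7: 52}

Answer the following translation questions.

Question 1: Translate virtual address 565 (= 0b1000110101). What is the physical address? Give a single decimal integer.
Answer: 181

Derivation:
vaddr = 565 = 0b1000110101
Split: l1_idx=4, l2_idx=3, offset=5
L1[4] = 2
L2[2][3] = 11
paddr = 11 * 16 + 5 = 181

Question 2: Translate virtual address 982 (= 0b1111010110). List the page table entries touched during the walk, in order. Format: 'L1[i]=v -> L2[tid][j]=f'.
Answer: L1[7]=0 -> L2[0][5]=29

Derivation:
vaddr = 982 = 0b1111010110
Split: l1_idx=7, l2_idx=5, offset=6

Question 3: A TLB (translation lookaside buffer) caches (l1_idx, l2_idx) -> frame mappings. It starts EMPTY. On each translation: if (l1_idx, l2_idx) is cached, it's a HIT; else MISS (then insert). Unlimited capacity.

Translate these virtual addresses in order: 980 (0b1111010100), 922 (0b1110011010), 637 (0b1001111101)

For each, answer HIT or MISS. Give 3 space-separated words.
Answer: MISS MISS MISS

Derivation:
vaddr=980: (7,5) not in TLB -> MISS, insert
vaddr=922: (7,1) not in TLB -> MISS, insert
vaddr=637: (4,7) not in TLB -> MISS, insert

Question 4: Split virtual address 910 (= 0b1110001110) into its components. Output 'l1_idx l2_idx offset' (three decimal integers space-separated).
Answer: 7 0 14

Derivation:
vaddr = 910 = 0b1110001110
  top 3 bits -> l1_idx = 7
  next 3 bits -> l2_idx = 0
  bottom 4 bits -> offset = 14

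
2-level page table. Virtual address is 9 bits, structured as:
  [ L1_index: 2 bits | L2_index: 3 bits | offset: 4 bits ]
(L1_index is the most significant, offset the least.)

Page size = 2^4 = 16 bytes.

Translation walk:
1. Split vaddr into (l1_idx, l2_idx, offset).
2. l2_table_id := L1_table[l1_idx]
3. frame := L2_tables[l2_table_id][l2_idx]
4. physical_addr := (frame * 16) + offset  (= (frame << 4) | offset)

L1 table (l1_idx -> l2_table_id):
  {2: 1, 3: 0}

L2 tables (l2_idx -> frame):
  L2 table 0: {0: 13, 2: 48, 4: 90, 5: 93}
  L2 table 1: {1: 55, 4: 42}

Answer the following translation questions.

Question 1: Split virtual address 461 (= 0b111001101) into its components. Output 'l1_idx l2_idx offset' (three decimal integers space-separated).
vaddr = 461 = 0b111001101
  top 2 bits -> l1_idx = 3
  next 3 bits -> l2_idx = 4
  bottom 4 bits -> offset = 13

Answer: 3 4 13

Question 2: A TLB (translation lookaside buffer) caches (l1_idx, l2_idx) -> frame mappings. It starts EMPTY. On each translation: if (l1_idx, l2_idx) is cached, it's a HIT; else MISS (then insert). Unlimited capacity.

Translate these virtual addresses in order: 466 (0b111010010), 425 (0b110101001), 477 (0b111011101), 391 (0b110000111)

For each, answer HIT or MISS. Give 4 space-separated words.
Answer: MISS MISS HIT MISS

Derivation:
vaddr=466: (3,5) not in TLB -> MISS, insert
vaddr=425: (3,2) not in TLB -> MISS, insert
vaddr=477: (3,5) in TLB -> HIT
vaddr=391: (3,0) not in TLB -> MISS, insert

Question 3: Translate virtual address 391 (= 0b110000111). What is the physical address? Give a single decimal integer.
Answer: 215

Derivation:
vaddr = 391 = 0b110000111
Split: l1_idx=3, l2_idx=0, offset=7
L1[3] = 0
L2[0][0] = 13
paddr = 13 * 16 + 7 = 215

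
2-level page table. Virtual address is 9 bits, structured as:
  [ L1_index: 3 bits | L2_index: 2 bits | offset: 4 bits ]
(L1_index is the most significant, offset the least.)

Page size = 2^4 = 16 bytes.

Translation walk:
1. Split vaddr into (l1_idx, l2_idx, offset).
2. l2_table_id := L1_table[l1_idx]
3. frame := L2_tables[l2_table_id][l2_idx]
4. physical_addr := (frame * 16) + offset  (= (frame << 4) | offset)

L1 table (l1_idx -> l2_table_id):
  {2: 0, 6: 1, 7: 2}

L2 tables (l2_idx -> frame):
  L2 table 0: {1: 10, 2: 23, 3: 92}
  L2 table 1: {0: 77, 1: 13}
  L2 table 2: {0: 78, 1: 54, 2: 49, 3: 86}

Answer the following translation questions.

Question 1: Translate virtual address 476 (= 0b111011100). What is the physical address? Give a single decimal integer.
vaddr = 476 = 0b111011100
Split: l1_idx=7, l2_idx=1, offset=12
L1[7] = 2
L2[2][1] = 54
paddr = 54 * 16 + 12 = 876

Answer: 876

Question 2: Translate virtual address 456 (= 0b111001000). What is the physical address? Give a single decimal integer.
Answer: 1256

Derivation:
vaddr = 456 = 0b111001000
Split: l1_idx=7, l2_idx=0, offset=8
L1[7] = 2
L2[2][0] = 78
paddr = 78 * 16 + 8 = 1256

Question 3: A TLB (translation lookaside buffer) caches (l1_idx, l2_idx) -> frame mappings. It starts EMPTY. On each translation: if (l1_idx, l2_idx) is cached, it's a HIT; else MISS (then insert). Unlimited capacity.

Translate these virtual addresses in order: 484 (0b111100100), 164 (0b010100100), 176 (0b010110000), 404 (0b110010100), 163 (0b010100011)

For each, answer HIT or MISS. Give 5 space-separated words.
Answer: MISS MISS MISS MISS HIT

Derivation:
vaddr=484: (7,2) not in TLB -> MISS, insert
vaddr=164: (2,2) not in TLB -> MISS, insert
vaddr=176: (2,3) not in TLB -> MISS, insert
vaddr=404: (6,1) not in TLB -> MISS, insert
vaddr=163: (2,2) in TLB -> HIT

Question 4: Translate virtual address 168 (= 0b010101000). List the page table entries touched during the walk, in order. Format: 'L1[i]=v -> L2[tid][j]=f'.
Answer: L1[2]=0 -> L2[0][2]=23

Derivation:
vaddr = 168 = 0b010101000
Split: l1_idx=2, l2_idx=2, offset=8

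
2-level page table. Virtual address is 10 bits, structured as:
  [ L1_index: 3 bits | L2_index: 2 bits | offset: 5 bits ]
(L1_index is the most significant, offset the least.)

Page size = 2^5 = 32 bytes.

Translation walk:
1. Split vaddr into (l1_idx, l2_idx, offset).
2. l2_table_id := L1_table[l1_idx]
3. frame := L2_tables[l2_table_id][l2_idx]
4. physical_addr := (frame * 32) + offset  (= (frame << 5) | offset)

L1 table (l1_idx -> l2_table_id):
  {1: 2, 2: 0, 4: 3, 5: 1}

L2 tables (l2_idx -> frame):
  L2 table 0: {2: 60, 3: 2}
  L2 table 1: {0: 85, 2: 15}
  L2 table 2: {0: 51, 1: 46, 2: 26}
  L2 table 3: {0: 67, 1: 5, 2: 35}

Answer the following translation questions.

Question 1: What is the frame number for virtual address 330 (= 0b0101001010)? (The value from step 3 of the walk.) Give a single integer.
Answer: 60

Derivation:
vaddr = 330: l1_idx=2, l2_idx=2
L1[2] = 0; L2[0][2] = 60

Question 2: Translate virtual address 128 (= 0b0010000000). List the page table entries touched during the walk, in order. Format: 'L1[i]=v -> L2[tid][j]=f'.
Answer: L1[1]=2 -> L2[2][0]=51

Derivation:
vaddr = 128 = 0b0010000000
Split: l1_idx=1, l2_idx=0, offset=0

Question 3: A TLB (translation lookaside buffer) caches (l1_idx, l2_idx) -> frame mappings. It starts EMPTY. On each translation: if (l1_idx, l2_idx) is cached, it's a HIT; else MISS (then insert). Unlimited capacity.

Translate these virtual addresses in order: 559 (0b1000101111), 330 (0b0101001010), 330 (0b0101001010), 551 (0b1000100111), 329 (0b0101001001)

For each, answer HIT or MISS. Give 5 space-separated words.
Answer: MISS MISS HIT HIT HIT

Derivation:
vaddr=559: (4,1) not in TLB -> MISS, insert
vaddr=330: (2,2) not in TLB -> MISS, insert
vaddr=330: (2,2) in TLB -> HIT
vaddr=551: (4,1) in TLB -> HIT
vaddr=329: (2,2) in TLB -> HIT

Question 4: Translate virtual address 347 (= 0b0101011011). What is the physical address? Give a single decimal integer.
Answer: 1947

Derivation:
vaddr = 347 = 0b0101011011
Split: l1_idx=2, l2_idx=2, offset=27
L1[2] = 0
L2[0][2] = 60
paddr = 60 * 32 + 27 = 1947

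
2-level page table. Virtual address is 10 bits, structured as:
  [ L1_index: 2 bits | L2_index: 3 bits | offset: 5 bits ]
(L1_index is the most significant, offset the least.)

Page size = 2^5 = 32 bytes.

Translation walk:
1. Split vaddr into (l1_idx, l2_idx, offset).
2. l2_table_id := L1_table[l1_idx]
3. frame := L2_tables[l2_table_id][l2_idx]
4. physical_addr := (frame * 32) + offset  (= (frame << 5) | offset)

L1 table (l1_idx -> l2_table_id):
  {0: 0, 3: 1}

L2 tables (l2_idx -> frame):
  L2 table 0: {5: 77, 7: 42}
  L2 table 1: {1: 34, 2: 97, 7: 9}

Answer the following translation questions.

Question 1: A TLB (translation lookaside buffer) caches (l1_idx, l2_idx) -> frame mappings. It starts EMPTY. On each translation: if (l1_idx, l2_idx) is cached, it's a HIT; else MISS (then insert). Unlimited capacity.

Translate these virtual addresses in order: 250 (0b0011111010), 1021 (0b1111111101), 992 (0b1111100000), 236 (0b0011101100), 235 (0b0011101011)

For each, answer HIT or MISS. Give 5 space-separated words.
Answer: MISS MISS HIT HIT HIT

Derivation:
vaddr=250: (0,7) not in TLB -> MISS, insert
vaddr=1021: (3,7) not in TLB -> MISS, insert
vaddr=992: (3,7) in TLB -> HIT
vaddr=236: (0,7) in TLB -> HIT
vaddr=235: (0,7) in TLB -> HIT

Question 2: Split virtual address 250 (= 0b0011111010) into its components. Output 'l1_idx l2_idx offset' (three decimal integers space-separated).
Answer: 0 7 26

Derivation:
vaddr = 250 = 0b0011111010
  top 2 bits -> l1_idx = 0
  next 3 bits -> l2_idx = 7
  bottom 5 bits -> offset = 26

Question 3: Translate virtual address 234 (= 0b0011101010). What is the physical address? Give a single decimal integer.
vaddr = 234 = 0b0011101010
Split: l1_idx=0, l2_idx=7, offset=10
L1[0] = 0
L2[0][7] = 42
paddr = 42 * 32 + 10 = 1354

Answer: 1354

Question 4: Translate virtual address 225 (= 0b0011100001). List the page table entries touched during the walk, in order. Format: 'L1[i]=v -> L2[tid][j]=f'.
Answer: L1[0]=0 -> L2[0][7]=42

Derivation:
vaddr = 225 = 0b0011100001
Split: l1_idx=0, l2_idx=7, offset=1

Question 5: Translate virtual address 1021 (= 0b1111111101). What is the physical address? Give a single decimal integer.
Answer: 317

Derivation:
vaddr = 1021 = 0b1111111101
Split: l1_idx=3, l2_idx=7, offset=29
L1[3] = 1
L2[1][7] = 9
paddr = 9 * 32 + 29 = 317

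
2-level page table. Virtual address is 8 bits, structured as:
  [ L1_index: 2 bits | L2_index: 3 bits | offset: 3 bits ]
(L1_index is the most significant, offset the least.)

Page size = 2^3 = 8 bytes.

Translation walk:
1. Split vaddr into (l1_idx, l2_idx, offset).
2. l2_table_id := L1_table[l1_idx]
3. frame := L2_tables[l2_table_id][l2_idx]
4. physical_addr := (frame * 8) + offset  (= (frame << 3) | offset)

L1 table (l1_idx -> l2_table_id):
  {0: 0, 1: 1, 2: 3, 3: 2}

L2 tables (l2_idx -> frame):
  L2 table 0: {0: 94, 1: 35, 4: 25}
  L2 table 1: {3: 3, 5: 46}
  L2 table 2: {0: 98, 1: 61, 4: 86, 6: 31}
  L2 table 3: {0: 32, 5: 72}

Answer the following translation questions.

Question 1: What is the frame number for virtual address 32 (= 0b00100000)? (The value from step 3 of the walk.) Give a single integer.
vaddr = 32: l1_idx=0, l2_idx=4
L1[0] = 0; L2[0][4] = 25

Answer: 25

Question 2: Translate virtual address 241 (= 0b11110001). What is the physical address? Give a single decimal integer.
Answer: 249

Derivation:
vaddr = 241 = 0b11110001
Split: l1_idx=3, l2_idx=6, offset=1
L1[3] = 2
L2[2][6] = 31
paddr = 31 * 8 + 1 = 249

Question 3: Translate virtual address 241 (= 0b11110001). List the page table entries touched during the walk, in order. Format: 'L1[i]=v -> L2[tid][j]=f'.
vaddr = 241 = 0b11110001
Split: l1_idx=3, l2_idx=6, offset=1

Answer: L1[3]=2 -> L2[2][6]=31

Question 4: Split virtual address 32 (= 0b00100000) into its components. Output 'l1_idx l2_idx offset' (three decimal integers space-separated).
vaddr = 32 = 0b00100000
  top 2 bits -> l1_idx = 0
  next 3 bits -> l2_idx = 4
  bottom 3 bits -> offset = 0

Answer: 0 4 0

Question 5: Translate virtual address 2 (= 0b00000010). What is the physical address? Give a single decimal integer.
Answer: 754

Derivation:
vaddr = 2 = 0b00000010
Split: l1_idx=0, l2_idx=0, offset=2
L1[0] = 0
L2[0][0] = 94
paddr = 94 * 8 + 2 = 754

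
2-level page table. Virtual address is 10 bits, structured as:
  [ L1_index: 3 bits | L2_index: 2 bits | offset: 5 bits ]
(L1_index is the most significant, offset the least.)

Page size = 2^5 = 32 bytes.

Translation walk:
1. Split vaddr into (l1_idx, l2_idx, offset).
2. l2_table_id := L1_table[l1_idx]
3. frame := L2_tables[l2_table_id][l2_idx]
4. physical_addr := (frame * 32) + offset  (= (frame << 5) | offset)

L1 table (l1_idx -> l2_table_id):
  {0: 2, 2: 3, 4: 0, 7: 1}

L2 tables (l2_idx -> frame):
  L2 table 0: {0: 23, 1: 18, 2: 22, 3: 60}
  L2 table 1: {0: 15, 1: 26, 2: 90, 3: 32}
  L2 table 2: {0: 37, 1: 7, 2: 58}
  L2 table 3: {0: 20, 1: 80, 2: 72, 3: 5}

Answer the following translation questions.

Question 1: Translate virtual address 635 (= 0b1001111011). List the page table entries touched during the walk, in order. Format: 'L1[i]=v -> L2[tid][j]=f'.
vaddr = 635 = 0b1001111011
Split: l1_idx=4, l2_idx=3, offset=27

Answer: L1[4]=0 -> L2[0][3]=60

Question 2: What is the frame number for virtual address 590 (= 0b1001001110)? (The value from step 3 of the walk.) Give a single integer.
Answer: 22

Derivation:
vaddr = 590: l1_idx=4, l2_idx=2
L1[4] = 0; L2[0][2] = 22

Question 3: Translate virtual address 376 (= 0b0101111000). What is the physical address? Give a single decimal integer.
Answer: 184

Derivation:
vaddr = 376 = 0b0101111000
Split: l1_idx=2, l2_idx=3, offset=24
L1[2] = 3
L2[3][3] = 5
paddr = 5 * 32 + 24 = 184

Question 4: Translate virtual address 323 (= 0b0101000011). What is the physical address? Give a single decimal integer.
vaddr = 323 = 0b0101000011
Split: l1_idx=2, l2_idx=2, offset=3
L1[2] = 3
L2[3][2] = 72
paddr = 72 * 32 + 3 = 2307

Answer: 2307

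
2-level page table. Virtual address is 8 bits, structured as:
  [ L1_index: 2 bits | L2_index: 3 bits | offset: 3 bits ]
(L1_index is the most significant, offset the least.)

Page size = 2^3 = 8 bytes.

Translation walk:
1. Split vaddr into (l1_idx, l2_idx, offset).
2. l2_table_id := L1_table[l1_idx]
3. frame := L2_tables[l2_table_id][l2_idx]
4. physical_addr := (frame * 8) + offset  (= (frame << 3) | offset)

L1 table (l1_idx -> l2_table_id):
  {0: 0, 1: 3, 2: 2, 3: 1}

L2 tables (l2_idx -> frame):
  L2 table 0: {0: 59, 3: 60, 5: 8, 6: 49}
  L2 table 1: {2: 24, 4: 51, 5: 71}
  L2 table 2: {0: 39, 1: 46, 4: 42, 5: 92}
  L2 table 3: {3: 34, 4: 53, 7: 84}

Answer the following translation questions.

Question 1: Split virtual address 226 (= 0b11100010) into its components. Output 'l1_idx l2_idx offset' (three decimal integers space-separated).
Answer: 3 4 2

Derivation:
vaddr = 226 = 0b11100010
  top 2 bits -> l1_idx = 3
  next 3 bits -> l2_idx = 4
  bottom 3 bits -> offset = 2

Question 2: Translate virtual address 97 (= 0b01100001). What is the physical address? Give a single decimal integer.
vaddr = 97 = 0b01100001
Split: l1_idx=1, l2_idx=4, offset=1
L1[1] = 3
L2[3][4] = 53
paddr = 53 * 8 + 1 = 425

Answer: 425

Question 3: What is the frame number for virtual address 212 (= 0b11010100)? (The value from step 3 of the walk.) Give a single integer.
vaddr = 212: l1_idx=3, l2_idx=2
L1[3] = 1; L2[1][2] = 24

Answer: 24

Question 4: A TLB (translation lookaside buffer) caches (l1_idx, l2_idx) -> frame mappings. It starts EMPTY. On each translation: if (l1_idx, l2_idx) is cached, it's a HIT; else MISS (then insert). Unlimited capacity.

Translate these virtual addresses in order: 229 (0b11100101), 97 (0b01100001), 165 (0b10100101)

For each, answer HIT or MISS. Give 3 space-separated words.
Answer: MISS MISS MISS

Derivation:
vaddr=229: (3,4) not in TLB -> MISS, insert
vaddr=97: (1,4) not in TLB -> MISS, insert
vaddr=165: (2,4) not in TLB -> MISS, insert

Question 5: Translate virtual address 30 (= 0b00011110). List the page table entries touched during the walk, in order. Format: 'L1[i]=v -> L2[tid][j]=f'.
Answer: L1[0]=0 -> L2[0][3]=60

Derivation:
vaddr = 30 = 0b00011110
Split: l1_idx=0, l2_idx=3, offset=6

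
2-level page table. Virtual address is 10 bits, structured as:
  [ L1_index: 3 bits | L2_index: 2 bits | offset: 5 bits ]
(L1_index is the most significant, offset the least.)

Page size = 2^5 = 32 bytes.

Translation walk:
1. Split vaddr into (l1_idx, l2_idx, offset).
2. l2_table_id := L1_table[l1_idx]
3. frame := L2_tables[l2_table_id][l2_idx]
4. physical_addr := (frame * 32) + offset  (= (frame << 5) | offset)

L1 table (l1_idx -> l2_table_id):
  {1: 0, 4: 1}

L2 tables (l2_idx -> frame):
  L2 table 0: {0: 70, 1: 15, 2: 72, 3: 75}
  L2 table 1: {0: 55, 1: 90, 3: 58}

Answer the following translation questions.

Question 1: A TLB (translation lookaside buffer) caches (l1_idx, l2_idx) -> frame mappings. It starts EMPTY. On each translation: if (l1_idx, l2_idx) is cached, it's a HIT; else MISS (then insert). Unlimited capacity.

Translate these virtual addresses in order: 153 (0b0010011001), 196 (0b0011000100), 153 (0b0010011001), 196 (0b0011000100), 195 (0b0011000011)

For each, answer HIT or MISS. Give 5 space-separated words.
Answer: MISS MISS HIT HIT HIT

Derivation:
vaddr=153: (1,0) not in TLB -> MISS, insert
vaddr=196: (1,2) not in TLB -> MISS, insert
vaddr=153: (1,0) in TLB -> HIT
vaddr=196: (1,2) in TLB -> HIT
vaddr=195: (1,2) in TLB -> HIT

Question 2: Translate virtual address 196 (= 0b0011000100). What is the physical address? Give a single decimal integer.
Answer: 2308

Derivation:
vaddr = 196 = 0b0011000100
Split: l1_idx=1, l2_idx=2, offset=4
L1[1] = 0
L2[0][2] = 72
paddr = 72 * 32 + 4 = 2308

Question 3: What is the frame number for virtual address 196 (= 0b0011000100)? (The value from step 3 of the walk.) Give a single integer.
vaddr = 196: l1_idx=1, l2_idx=2
L1[1] = 0; L2[0][2] = 72

Answer: 72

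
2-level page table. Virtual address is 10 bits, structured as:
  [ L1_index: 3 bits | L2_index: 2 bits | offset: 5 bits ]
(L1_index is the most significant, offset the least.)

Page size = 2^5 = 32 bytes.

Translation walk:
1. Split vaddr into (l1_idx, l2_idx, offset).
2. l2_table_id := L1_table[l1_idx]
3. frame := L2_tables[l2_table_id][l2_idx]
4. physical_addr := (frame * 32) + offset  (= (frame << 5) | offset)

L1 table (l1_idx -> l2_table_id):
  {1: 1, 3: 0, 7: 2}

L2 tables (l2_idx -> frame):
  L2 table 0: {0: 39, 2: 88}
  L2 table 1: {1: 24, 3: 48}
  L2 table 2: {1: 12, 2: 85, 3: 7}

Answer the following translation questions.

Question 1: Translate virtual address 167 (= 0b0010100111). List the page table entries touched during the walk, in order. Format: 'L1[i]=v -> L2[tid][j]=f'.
Answer: L1[1]=1 -> L2[1][1]=24

Derivation:
vaddr = 167 = 0b0010100111
Split: l1_idx=1, l2_idx=1, offset=7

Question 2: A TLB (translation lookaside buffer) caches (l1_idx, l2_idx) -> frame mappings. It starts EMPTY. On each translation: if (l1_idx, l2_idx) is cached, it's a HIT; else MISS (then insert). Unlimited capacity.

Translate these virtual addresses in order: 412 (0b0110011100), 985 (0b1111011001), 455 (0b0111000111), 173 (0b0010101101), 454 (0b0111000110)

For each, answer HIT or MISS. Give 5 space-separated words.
vaddr=412: (3,0) not in TLB -> MISS, insert
vaddr=985: (7,2) not in TLB -> MISS, insert
vaddr=455: (3,2) not in TLB -> MISS, insert
vaddr=173: (1,1) not in TLB -> MISS, insert
vaddr=454: (3,2) in TLB -> HIT

Answer: MISS MISS MISS MISS HIT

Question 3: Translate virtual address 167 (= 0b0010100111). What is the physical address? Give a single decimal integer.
vaddr = 167 = 0b0010100111
Split: l1_idx=1, l2_idx=1, offset=7
L1[1] = 1
L2[1][1] = 24
paddr = 24 * 32 + 7 = 775

Answer: 775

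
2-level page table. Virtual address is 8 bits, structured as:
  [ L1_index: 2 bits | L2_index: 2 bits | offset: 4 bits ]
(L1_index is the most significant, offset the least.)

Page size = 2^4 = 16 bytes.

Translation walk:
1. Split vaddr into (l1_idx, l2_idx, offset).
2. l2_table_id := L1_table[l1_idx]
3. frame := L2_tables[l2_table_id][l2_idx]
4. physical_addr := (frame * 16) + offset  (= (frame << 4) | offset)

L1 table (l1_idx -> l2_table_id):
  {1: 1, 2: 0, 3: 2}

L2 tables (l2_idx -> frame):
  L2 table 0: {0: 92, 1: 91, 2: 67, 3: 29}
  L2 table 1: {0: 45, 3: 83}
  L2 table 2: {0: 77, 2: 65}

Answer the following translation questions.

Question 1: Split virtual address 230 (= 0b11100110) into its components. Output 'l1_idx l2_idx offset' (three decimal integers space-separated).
vaddr = 230 = 0b11100110
  top 2 bits -> l1_idx = 3
  next 2 bits -> l2_idx = 2
  bottom 4 bits -> offset = 6

Answer: 3 2 6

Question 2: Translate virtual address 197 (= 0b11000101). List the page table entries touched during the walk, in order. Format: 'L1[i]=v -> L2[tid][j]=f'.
vaddr = 197 = 0b11000101
Split: l1_idx=3, l2_idx=0, offset=5

Answer: L1[3]=2 -> L2[2][0]=77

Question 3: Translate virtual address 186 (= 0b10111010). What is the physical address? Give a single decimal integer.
vaddr = 186 = 0b10111010
Split: l1_idx=2, l2_idx=3, offset=10
L1[2] = 0
L2[0][3] = 29
paddr = 29 * 16 + 10 = 474

Answer: 474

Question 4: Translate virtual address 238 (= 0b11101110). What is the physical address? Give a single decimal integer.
vaddr = 238 = 0b11101110
Split: l1_idx=3, l2_idx=2, offset=14
L1[3] = 2
L2[2][2] = 65
paddr = 65 * 16 + 14 = 1054

Answer: 1054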